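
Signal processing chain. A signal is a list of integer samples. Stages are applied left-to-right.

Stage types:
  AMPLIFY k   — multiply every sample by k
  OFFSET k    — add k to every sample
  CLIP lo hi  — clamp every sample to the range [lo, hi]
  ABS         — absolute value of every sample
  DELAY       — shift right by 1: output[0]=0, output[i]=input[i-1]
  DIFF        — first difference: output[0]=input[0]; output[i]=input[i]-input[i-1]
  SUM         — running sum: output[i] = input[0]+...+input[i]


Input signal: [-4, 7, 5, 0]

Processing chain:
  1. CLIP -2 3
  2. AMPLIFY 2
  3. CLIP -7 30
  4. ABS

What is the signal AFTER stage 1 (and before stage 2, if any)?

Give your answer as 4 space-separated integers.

Input: [-4, 7, 5, 0]
Stage 1 (CLIP -2 3): clip(-4,-2,3)=-2, clip(7,-2,3)=3, clip(5,-2,3)=3, clip(0,-2,3)=0 -> [-2, 3, 3, 0]

Answer: -2 3 3 0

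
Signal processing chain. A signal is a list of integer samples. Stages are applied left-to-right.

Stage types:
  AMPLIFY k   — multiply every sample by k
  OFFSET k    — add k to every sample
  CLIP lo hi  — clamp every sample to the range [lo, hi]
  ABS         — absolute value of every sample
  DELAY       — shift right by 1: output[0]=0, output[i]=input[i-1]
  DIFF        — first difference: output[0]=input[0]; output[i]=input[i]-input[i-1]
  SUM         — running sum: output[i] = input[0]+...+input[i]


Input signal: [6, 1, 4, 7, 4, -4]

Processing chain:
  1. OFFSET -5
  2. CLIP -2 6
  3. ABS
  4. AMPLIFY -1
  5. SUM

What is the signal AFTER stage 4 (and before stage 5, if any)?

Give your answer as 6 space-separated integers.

Input: [6, 1, 4, 7, 4, -4]
Stage 1 (OFFSET -5): 6+-5=1, 1+-5=-4, 4+-5=-1, 7+-5=2, 4+-5=-1, -4+-5=-9 -> [1, -4, -1, 2, -1, -9]
Stage 2 (CLIP -2 6): clip(1,-2,6)=1, clip(-4,-2,6)=-2, clip(-1,-2,6)=-1, clip(2,-2,6)=2, clip(-1,-2,6)=-1, clip(-9,-2,6)=-2 -> [1, -2, -1, 2, -1, -2]
Stage 3 (ABS): |1|=1, |-2|=2, |-1|=1, |2|=2, |-1|=1, |-2|=2 -> [1, 2, 1, 2, 1, 2]
Stage 4 (AMPLIFY -1): 1*-1=-1, 2*-1=-2, 1*-1=-1, 2*-1=-2, 1*-1=-1, 2*-1=-2 -> [-1, -2, -1, -2, -1, -2]

Answer: -1 -2 -1 -2 -1 -2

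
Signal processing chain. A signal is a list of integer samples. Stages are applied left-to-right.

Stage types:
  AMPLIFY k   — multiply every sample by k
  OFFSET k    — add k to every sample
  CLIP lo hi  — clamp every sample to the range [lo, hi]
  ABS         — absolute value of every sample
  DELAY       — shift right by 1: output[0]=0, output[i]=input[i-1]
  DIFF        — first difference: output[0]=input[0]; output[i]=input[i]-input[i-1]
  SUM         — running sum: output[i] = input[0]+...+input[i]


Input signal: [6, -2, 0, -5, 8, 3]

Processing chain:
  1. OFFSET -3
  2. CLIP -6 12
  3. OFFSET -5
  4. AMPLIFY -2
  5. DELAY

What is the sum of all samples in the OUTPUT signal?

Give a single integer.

Answer: 62

Derivation:
Input: [6, -2, 0, -5, 8, 3]
Stage 1 (OFFSET -3): 6+-3=3, -2+-3=-5, 0+-3=-3, -5+-3=-8, 8+-3=5, 3+-3=0 -> [3, -5, -3, -8, 5, 0]
Stage 2 (CLIP -6 12): clip(3,-6,12)=3, clip(-5,-6,12)=-5, clip(-3,-6,12)=-3, clip(-8,-6,12)=-6, clip(5,-6,12)=5, clip(0,-6,12)=0 -> [3, -5, -3, -6, 5, 0]
Stage 3 (OFFSET -5): 3+-5=-2, -5+-5=-10, -3+-5=-8, -6+-5=-11, 5+-5=0, 0+-5=-5 -> [-2, -10, -8, -11, 0, -5]
Stage 4 (AMPLIFY -2): -2*-2=4, -10*-2=20, -8*-2=16, -11*-2=22, 0*-2=0, -5*-2=10 -> [4, 20, 16, 22, 0, 10]
Stage 5 (DELAY): [0, 4, 20, 16, 22, 0] = [0, 4, 20, 16, 22, 0] -> [0, 4, 20, 16, 22, 0]
Output sum: 62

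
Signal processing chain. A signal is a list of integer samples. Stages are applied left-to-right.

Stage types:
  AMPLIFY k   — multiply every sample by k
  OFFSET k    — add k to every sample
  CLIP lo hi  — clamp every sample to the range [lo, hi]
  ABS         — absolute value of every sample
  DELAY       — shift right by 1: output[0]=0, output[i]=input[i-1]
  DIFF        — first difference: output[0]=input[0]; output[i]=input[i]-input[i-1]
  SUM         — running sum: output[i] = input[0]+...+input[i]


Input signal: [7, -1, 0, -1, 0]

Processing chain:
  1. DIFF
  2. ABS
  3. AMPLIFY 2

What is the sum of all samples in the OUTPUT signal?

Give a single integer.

Input: [7, -1, 0, -1, 0]
Stage 1 (DIFF): s[0]=7, -1-7=-8, 0--1=1, -1-0=-1, 0--1=1 -> [7, -8, 1, -1, 1]
Stage 2 (ABS): |7|=7, |-8|=8, |1|=1, |-1|=1, |1|=1 -> [7, 8, 1, 1, 1]
Stage 3 (AMPLIFY 2): 7*2=14, 8*2=16, 1*2=2, 1*2=2, 1*2=2 -> [14, 16, 2, 2, 2]
Output sum: 36

Answer: 36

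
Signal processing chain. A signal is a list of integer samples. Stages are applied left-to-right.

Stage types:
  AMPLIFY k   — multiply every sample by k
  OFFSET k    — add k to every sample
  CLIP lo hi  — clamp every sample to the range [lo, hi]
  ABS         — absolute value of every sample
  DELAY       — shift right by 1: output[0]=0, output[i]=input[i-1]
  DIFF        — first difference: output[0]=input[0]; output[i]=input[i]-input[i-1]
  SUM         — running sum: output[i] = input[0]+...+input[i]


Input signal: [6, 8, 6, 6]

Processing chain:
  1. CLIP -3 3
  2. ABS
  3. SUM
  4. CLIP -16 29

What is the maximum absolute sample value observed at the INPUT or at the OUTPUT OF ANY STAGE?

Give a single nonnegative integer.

Answer: 12

Derivation:
Input: [6, 8, 6, 6] (max |s|=8)
Stage 1 (CLIP -3 3): clip(6,-3,3)=3, clip(8,-3,3)=3, clip(6,-3,3)=3, clip(6,-3,3)=3 -> [3, 3, 3, 3] (max |s|=3)
Stage 2 (ABS): |3|=3, |3|=3, |3|=3, |3|=3 -> [3, 3, 3, 3] (max |s|=3)
Stage 3 (SUM): sum[0..0]=3, sum[0..1]=6, sum[0..2]=9, sum[0..3]=12 -> [3, 6, 9, 12] (max |s|=12)
Stage 4 (CLIP -16 29): clip(3,-16,29)=3, clip(6,-16,29)=6, clip(9,-16,29)=9, clip(12,-16,29)=12 -> [3, 6, 9, 12] (max |s|=12)
Overall max amplitude: 12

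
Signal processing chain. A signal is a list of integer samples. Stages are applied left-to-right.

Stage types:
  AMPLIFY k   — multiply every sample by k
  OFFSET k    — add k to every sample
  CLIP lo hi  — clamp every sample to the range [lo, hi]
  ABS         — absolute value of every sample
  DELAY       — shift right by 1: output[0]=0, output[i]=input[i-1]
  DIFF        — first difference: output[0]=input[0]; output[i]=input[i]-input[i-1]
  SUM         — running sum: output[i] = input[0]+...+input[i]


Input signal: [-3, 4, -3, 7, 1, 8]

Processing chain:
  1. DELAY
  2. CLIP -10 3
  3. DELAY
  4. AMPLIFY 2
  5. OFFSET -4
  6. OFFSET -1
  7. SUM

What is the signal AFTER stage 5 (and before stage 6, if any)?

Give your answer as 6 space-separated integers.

Input: [-3, 4, -3, 7, 1, 8]
Stage 1 (DELAY): [0, -3, 4, -3, 7, 1] = [0, -3, 4, -3, 7, 1] -> [0, -3, 4, -3, 7, 1]
Stage 2 (CLIP -10 3): clip(0,-10,3)=0, clip(-3,-10,3)=-3, clip(4,-10,3)=3, clip(-3,-10,3)=-3, clip(7,-10,3)=3, clip(1,-10,3)=1 -> [0, -3, 3, -3, 3, 1]
Stage 3 (DELAY): [0, 0, -3, 3, -3, 3] = [0, 0, -3, 3, -3, 3] -> [0, 0, -3, 3, -3, 3]
Stage 4 (AMPLIFY 2): 0*2=0, 0*2=0, -3*2=-6, 3*2=6, -3*2=-6, 3*2=6 -> [0, 0, -6, 6, -6, 6]
Stage 5 (OFFSET -4): 0+-4=-4, 0+-4=-4, -6+-4=-10, 6+-4=2, -6+-4=-10, 6+-4=2 -> [-4, -4, -10, 2, -10, 2]

Answer: -4 -4 -10 2 -10 2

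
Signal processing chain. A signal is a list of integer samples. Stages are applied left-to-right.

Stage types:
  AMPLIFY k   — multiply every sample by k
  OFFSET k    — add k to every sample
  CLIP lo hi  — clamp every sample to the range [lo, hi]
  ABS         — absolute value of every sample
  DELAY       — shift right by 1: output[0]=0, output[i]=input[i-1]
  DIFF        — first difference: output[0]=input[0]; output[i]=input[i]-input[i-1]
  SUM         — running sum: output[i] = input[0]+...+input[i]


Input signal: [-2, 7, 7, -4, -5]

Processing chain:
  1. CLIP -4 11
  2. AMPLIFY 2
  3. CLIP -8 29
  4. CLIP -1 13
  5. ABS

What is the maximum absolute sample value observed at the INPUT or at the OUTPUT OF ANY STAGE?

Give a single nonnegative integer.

Input: [-2, 7, 7, -4, -5] (max |s|=7)
Stage 1 (CLIP -4 11): clip(-2,-4,11)=-2, clip(7,-4,11)=7, clip(7,-4,11)=7, clip(-4,-4,11)=-4, clip(-5,-4,11)=-4 -> [-2, 7, 7, -4, -4] (max |s|=7)
Stage 2 (AMPLIFY 2): -2*2=-4, 7*2=14, 7*2=14, -4*2=-8, -4*2=-8 -> [-4, 14, 14, -8, -8] (max |s|=14)
Stage 3 (CLIP -8 29): clip(-4,-8,29)=-4, clip(14,-8,29)=14, clip(14,-8,29)=14, clip(-8,-8,29)=-8, clip(-8,-8,29)=-8 -> [-4, 14, 14, -8, -8] (max |s|=14)
Stage 4 (CLIP -1 13): clip(-4,-1,13)=-1, clip(14,-1,13)=13, clip(14,-1,13)=13, clip(-8,-1,13)=-1, clip(-8,-1,13)=-1 -> [-1, 13, 13, -1, -1] (max |s|=13)
Stage 5 (ABS): |-1|=1, |13|=13, |13|=13, |-1|=1, |-1|=1 -> [1, 13, 13, 1, 1] (max |s|=13)
Overall max amplitude: 14

Answer: 14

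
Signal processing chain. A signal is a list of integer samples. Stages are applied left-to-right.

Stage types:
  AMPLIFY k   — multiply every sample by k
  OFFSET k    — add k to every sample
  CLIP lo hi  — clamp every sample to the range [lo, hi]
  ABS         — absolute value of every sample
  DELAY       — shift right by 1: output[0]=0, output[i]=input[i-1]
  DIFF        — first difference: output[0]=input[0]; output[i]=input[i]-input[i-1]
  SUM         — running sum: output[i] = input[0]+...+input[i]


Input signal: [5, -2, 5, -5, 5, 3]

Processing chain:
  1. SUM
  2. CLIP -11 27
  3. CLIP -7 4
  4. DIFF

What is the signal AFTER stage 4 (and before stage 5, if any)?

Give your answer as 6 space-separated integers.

Answer: 4 -1 1 -1 1 0

Derivation:
Input: [5, -2, 5, -5, 5, 3]
Stage 1 (SUM): sum[0..0]=5, sum[0..1]=3, sum[0..2]=8, sum[0..3]=3, sum[0..4]=8, sum[0..5]=11 -> [5, 3, 8, 3, 8, 11]
Stage 2 (CLIP -11 27): clip(5,-11,27)=5, clip(3,-11,27)=3, clip(8,-11,27)=8, clip(3,-11,27)=3, clip(8,-11,27)=8, clip(11,-11,27)=11 -> [5, 3, 8, 3, 8, 11]
Stage 3 (CLIP -7 4): clip(5,-7,4)=4, clip(3,-7,4)=3, clip(8,-7,4)=4, clip(3,-7,4)=3, clip(8,-7,4)=4, clip(11,-7,4)=4 -> [4, 3, 4, 3, 4, 4]
Stage 4 (DIFF): s[0]=4, 3-4=-1, 4-3=1, 3-4=-1, 4-3=1, 4-4=0 -> [4, -1, 1, -1, 1, 0]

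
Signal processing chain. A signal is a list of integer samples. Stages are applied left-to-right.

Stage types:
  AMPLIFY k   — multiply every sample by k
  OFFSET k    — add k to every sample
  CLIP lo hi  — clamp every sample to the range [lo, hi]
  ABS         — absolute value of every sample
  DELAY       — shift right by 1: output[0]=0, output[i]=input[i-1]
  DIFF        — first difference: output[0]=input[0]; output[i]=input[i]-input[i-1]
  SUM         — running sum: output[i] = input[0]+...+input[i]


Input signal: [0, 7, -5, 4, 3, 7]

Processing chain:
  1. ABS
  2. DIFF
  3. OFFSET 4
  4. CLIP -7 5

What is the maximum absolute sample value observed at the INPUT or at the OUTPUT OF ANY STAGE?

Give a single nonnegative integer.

Answer: 11

Derivation:
Input: [0, 7, -5, 4, 3, 7] (max |s|=7)
Stage 1 (ABS): |0|=0, |7|=7, |-5|=5, |4|=4, |3|=3, |7|=7 -> [0, 7, 5, 4, 3, 7] (max |s|=7)
Stage 2 (DIFF): s[0]=0, 7-0=7, 5-7=-2, 4-5=-1, 3-4=-1, 7-3=4 -> [0, 7, -2, -1, -1, 4] (max |s|=7)
Stage 3 (OFFSET 4): 0+4=4, 7+4=11, -2+4=2, -1+4=3, -1+4=3, 4+4=8 -> [4, 11, 2, 3, 3, 8] (max |s|=11)
Stage 4 (CLIP -7 5): clip(4,-7,5)=4, clip(11,-7,5)=5, clip(2,-7,5)=2, clip(3,-7,5)=3, clip(3,-7,5)=3, clip(8,-7,5)=5 -> [4, 5, 2, 3, 3, 5] (max |s|=5)
Overall max amplitude: 11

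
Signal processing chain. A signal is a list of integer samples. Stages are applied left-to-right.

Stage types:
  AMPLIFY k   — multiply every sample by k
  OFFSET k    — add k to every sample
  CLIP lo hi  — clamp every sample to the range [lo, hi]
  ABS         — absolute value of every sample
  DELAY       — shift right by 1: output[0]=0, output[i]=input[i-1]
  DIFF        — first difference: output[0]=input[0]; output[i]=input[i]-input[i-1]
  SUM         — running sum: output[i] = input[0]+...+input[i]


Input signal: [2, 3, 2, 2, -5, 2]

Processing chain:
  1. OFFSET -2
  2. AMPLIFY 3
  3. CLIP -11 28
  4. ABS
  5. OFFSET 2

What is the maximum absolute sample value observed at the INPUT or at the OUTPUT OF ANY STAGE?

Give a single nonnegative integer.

Answer: 21

Derivation:
Input: [2, 3, 2, 2, -5, 2] (max |s|=5)
Stage 1 (OFFSET -2): 2+-2=0, 3+-2=1, 2+-2=0, 2+-2=0, -5+-2=-7, 2+-2=0 -> [0, 1, 0, 0, -7, 0] (max |s|=7)
Stage 2 (AMPLIFY 3): 0*3=0, 1*3=3, 0*3=0, 0*3=0, -7*3=-21, 0*3=0 -> [0, 3, 0, 0, -21, 0] (max |s|=21)
Stage 3 (CLIP -11 28): clip(0,-11,28)=0, clip(3,-11,28)=3, clip(0,-11,28)=0, clip(0,-11,28)=0, clip(-21,-11,28)=-11, clip(0,-11,28)=0 -> [0, 3, 0, 0, -11, 0] (max |s|=11)
Stage 4 (ABS): |0|=0, |3|=3, |0|=0, |0|=0, |-11|=11, |0|=0 -> [0, 3, 0, 0, 11, 0] (max |s|=11)
Stage 5 (OFFSET 2): 0+2=2, 3+2=5, 0+2=2, 0+2=2, 11+2=13, 0+2=2 -> [2, 5, 2, 2, 13, 2] (max |s|=13)
Overall max amplitude: 21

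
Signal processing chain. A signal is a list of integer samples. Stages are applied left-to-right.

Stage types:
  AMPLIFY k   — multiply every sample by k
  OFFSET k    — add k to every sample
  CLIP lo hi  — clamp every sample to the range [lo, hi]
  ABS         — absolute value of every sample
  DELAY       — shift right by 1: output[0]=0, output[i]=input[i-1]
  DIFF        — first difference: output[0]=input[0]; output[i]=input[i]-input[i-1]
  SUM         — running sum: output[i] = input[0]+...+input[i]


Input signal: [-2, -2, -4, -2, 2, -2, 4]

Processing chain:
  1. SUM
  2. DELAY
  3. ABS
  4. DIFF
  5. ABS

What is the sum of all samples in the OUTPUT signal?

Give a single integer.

Input: [-2, -2, -4, -2, 2, -2, 4]
Stage 1 (SUM): sum[0..0]=-2, sum[0..1]=-4, sum[0..2]=-8, sum[0..3]=-10, sum[0..4]=-8, sum[0..5]=-10, sum[0..6]=-6 -> [-2, -4, -8, -10, -8, -10, -6]
Stage 2 (DELAY): [0, -2, -4, -8, -10, -8, -10] = [0, -2, -4, -8, -10, -8, -10] -> [0, -2, -4, -8, -10, -8, -10]
Stage 3 (ABS): |0|=0, |-2|=2, |-4|=4, |-8|=8, |-10|=10, |-8|=8, |-10|=10 -> [0, 2, 4, 8, 10, 8, 10]
Stage 4 (DIFF): s[0]=0, 2-0=2, 4-2=2, 8-4=4, 10-8=2, 8-10=-2, 10-8=2 -> [0, 2, 2, 4, 2, -2, 2]
Stage 5 (ABS): |0|=0, |2|=2, |2|=2, |4|=4, |2|=2, |-2|=2, |2|=2 -> [0, 2, 2, 4, 2, 2, 2]
Output sum: 14

Answer: 14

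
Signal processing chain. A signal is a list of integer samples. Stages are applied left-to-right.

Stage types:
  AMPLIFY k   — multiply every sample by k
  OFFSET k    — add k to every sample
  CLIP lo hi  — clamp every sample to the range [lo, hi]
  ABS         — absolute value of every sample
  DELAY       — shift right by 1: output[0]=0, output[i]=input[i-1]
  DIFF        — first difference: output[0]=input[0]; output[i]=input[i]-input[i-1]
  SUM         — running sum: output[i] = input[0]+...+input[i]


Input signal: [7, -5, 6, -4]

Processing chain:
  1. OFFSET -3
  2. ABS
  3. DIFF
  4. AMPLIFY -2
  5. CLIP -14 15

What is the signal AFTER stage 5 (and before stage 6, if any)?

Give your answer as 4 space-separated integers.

Input: [7, -5, 6, -4]
Stage 1 (OFFSET -3): 7+-3=4, -5+-3=-8, 6+-3=3, -4+-3=-7 -> [4, -8, 3, -7]
Stage 2 (ABS): |4|=4, |-8|=8, |3|=3, |-7|=7 -> [4, 8, 3, 7]
Stage 3 (DIFF): s[0]=4, 8-4=4, 3-8=-5, 7-3=4 -> [4, 4, -5, 4]
Stage 4 (AMPLIFY -2): 4*-2=-8, 4*-2=-8, -5*-2=10, 4*-2=-8 -> [-8, -8, 10, -8]
Stage 5 (CLIP -14 15): clip(-8,-14,15)=-8, clip(-8,-14,15)=-8, clip(10,-14,15)=10, clip(-8,-14,15)=-8 -> [-8, -8, 10, -8]

Answer: -8 -8 10 -8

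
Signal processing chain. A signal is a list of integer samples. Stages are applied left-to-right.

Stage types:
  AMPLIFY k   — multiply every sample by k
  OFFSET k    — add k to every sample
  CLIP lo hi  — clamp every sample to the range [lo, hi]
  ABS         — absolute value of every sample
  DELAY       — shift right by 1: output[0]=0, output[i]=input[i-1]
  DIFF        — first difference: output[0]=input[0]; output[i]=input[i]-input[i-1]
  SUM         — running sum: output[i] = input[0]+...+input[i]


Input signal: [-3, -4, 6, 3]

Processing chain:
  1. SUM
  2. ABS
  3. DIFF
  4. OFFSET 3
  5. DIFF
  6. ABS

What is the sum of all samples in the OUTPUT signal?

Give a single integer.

Input: [-3, -4, 6, 3]
Stage 1 (SUM): sum[0..0]=-3, sum[0..1]=-7, sum[0..2]=-1, sum[0..3]=2 -> [-3, -7, -1, 2]
Stage 2 (ABS): |-3|=3, |-7|=7, |-1|=1, |2|=2 -> [3, 7, 1, 2]
Stage 3 (DIFF): s[0]=3, 7-3=4, 1-7=-6, 2-1=1 -> [3, 4, -6, 1]
Stage 4 (OFFSET 3): 3+3=6, 4+3=7, -6+3=-3, 1+3=4 -> [6, 7, -3, 4]
Stage 5 (DIFF): s[0]=6, 7-6=1, -3-7=-10, 4--3=7 -> [6, 1, -10, 7]
Stage 6 (ABS): |6|=6, |1|=1, |-10|=10, |7|=7 -> [6, 1, 10, 7]
Output sum: 24

Answer: 24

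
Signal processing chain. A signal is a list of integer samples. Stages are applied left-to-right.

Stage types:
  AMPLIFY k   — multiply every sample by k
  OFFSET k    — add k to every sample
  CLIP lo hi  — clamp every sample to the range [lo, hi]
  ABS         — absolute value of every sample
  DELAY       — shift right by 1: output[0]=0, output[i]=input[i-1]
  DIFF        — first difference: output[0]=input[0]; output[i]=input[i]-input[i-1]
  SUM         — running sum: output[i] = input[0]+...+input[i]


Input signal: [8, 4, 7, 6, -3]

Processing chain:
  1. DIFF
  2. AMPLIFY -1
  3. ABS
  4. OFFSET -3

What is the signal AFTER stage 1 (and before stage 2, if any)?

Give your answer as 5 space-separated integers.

Answer: 8 -4 3 -1 -9

Derivation:
Input: [8, 4, 7, 6, -3]
Stage 1 (DIFF): s[0]=8, 4-8=-4, 7-4=3, 6-7=-1, -3-6=-9 -> [8, -4, 3, -1, -9]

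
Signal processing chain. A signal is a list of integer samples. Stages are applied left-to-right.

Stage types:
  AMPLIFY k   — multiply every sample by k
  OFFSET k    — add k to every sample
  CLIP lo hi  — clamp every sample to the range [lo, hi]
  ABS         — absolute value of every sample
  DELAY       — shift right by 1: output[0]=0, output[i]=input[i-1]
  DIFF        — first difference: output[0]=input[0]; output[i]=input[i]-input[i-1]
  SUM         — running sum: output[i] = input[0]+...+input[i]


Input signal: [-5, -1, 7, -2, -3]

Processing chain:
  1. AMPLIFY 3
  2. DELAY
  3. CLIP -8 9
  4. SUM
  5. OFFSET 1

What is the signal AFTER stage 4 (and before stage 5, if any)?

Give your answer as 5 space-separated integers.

Input: [-5, -1, 7, -2, -3]
Stage 1 (AMPLIFY 3): -5*3=-15, -1*3=-3, 7*3=21, -2*3=-6, -3*3=-9 -> [-15, -3, 21, -6, -9]
Stage 2 (DELAY): [0, -15, -3, 21, -6] = [0, -15, -3, 21, -6] -> [0, -15, -3, 21, -6]
Stage 3 (CLIP -8 9): clip(0,-8,9)=0, clip(-15,-8,9)=-8, clip(-3,-8,9)=-3, clip(21,-8,9)=9, clip(-6,-8,9)=-6 -> [0, -8, -3, 9, -6]
Stage 4 (SUM): sum[0..0]=0, sum[0..1]=-8, sum[0..2]=-11, sum[0..3]=-2, sum[0..4]=-8 -> [0, -8, -11, -2, -8]

Answer: 0 -8 -11 -2 -8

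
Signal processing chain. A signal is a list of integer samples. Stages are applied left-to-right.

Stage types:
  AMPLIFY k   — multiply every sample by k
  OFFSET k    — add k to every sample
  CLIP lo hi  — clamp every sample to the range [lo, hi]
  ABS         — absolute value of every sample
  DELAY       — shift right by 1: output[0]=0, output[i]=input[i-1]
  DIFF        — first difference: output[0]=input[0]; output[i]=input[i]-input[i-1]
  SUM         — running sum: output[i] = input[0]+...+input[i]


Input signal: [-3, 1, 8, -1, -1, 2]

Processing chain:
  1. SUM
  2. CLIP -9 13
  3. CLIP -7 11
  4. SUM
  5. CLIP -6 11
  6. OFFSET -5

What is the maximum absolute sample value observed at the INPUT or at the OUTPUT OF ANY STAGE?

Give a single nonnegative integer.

Input: [-3, 1, 8, -1, -1, 2] (max |s|=8)
Stage 1 (SUM): sum[0..0]=-3, sum[0..1]=-2, sum[0..2]=6, sum[0..3]=5, sum[0..4]=4, sum[0..5]=6 -> [-3, -2, 6, 5, 4, 6] (max |s|=6)
Stage 2 (CLIP -9 13): clip(-3,-9,13)=-3, clip(-2,-9,13)=-2, clip(6,-9,13)=6, clip(5,-9,13)=5, clip(4,-9,13)=4, clip(6,-9,13)=6 -> [-3, -2, 6, 5, 4, 6] (max |s|=6)
Stage 3 (CLIP -7 11): clip(-3,-7,11)=-3, clip(-2,-7,11)=-2, clip(6,-7,11)=6, clip(5,-7,11)=5, clip(4,-7,11)=4, clip(6,-7,11)=6 -> [-3, -2, 6, 5, 4, 6] (max |s|=6)
Stage 4 (SUM): sum[0..0]=-3, sum[0..1]=-5, sum[0..2]=1, sum[0..3]=6, sum[0..4]=10, sum[0..5]=16 -> [-3, -5, 1, 6, 10, 16] (max |s|=16)
Stage 5 (CLIP -6 11): clip(-3,-6,11)=-3, clip(-5,-6,11)=-5, clip(1,-6,11)=1, clip(6,-6,11)=6, clip(10,-6,11)=10, clip(16,-6,11)=11 -> [-3, -5, 1, 6, 10, 11] (max |s|=11)
Stage 6 (OFFSET -5): -3+-5=-8, -5+-5=-10, 1+-5=-4, 6+-5=1, 10+-5=5, 11+-5=6 -> [-8, -10, -4, 1, 5, 6] (max |s|=10)
Overall max amplitude: 16

Answer: 16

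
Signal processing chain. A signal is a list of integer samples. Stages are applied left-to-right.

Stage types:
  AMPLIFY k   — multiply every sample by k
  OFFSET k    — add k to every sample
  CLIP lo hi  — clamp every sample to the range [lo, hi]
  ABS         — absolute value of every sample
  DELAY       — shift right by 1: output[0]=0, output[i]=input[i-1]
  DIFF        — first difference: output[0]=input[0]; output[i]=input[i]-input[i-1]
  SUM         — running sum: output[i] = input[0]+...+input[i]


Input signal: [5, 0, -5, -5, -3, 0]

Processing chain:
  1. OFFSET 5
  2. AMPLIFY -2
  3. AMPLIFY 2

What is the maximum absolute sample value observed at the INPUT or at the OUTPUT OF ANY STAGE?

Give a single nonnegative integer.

Input: [5, 0, -5, -5, -3, 0] (max |s|=5)
Stage 1 (OFFSET 5): 5+5=10, 0+5=5, -5+5=0, -5+5=0, -3+5=2, 0+5=5 -> [10, 5, 0, 0, 2, 5] (max |s|=10)
Stage 2 (AMPLIFY -2): 10*-2=-20, 5*-2=-10, 0*-2=0, 0*-2=0, 2*-2=-4, 5*-2=-10 -> [-20, -10, 0, 0, -4, -10] (max |s|=20)
Stage 3 (AMPLIFY 2): -20*2=-40, -10*2=-20, 0*2=0, 0*2=0, -4*2=-8, -10*2=-20 -> [-40, -20, 0, 0, -8, -20] (max |s|=40)
Overall max amplitude: 40

Answer: 40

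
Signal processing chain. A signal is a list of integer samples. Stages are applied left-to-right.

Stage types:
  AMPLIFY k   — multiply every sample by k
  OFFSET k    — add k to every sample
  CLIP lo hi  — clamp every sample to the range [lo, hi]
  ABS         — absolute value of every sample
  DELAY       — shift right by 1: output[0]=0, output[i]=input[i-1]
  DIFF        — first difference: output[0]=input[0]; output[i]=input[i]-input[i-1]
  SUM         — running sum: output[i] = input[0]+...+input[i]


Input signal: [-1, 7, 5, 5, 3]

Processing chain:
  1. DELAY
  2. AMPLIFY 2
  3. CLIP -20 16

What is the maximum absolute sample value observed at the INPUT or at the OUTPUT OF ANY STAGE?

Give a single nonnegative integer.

Input: [-1, 7, 5, 5, 3] (max |s|=7)
Stage 1 (DELAY): [0, -1, 7, 5, 5] = [0, -1, 7, 5, 5] -> [0, -1, 7, 5, 5] (max |s|=7)
Stage 2 (AMPLIFY 2): 0*2=0, -1*2=-2, 7*2=14, 5*2=10, 5*2=10 -> [0, -2, 14, 10, 10] (max |s|=14)
Stage 3 (CLIP -20 16): clip(0,-20,16)=0, clip(-2,-20,16)=-2, clip(14,-20,16)=14, clip(10,-20,16)=10, clip(10,-20,16)=10 -> [0, -2, 14, 10, 10] (max |s|=14)
Overall max amplitude: 14

Answer: 14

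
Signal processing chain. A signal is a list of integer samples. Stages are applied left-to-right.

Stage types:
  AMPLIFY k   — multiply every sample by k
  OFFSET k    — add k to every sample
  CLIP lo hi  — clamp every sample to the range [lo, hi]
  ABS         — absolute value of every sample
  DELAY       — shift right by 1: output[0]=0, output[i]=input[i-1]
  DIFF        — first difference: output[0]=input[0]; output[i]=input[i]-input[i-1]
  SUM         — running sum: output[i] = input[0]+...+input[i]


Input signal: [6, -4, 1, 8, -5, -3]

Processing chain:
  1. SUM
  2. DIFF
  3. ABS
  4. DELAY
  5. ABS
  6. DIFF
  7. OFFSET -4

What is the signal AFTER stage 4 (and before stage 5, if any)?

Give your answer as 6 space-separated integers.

Answer: 0 6 4 1 8 5

Derivation:
Input: [6, -4, 1, 8, -5, -3]
Stage 1 (SUM): sum[0..0]=6, sum[0..1]=2, sum[0..2]=3, sum[0..3]=11, sum[0..4]=6, sum[0..5]=3 -> [6, 2, 3, 11, 6, 3]
Stage 2 (DIFF): s[0]=6, 2-6=-4, 3-2=1, 11-3=8, 6-11=-5, 3-6=-3 -> [6, -4, 1, 8, -5, -3]
Stage 3 (ABS): |6|=6, |-4|=4, |1|=1, |8|=8, |-5|=5, |-3|=3 -> [6, 4, 1, 8, 5, 3]
Stage 4 (DELAY): [0, 6, 4, 1, 8, 5] = [0, 6, 4, 1, 8, 5] -> [0, 6, 4, 1, 8, 5]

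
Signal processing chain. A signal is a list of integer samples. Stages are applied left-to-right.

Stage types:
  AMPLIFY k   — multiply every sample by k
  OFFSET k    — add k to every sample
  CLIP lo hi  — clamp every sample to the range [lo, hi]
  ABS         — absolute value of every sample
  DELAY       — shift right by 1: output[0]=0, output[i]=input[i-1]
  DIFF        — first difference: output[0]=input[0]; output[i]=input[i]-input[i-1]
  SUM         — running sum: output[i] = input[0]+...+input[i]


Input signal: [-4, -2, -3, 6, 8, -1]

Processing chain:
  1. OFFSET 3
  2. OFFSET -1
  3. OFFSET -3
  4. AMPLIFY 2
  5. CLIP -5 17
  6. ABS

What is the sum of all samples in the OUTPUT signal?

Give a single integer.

Answer: 43

Derivation:
Input: [-4, -2, -3, 6, 8, -1]
Stage 1 (OFFSET 3): -4+3=-1, -2+3=1, -3+3=0, 6+3=9, 8+3=11, -1+3=2 -> [-1, 1, 0, 9, 11, 2]
Stage 2 (OFFSET -1): -1+-1=-2, 1+-1=0, 0+-1=-1, 9+-1=8, 11+-1=10, 2+-1=1 -> [-2, 0, -1, 8, 10, 1]
Stage 3 (OFFSET -3): -2+-3=-5, 0+-3=-3, -1+-3=-4, 8+-3=5, 10+-3=7, 1+-3=-2 -> [-5, -3, -4, 5, 7, -2]
Stage 4 (AMPLIFY 2): -5*2=-10, -3*2=-6, -4*2=-8, 5*2=10, 7*2=14, -2*2=-4 -> [-10, -6, -8, 10, 14, -4]
Stage 5 (CLIP -5 17): clip(-10,-5,17)=-5, clip(-6,-5,17)=-5, clip(-8,-5,17)=-5, clip(10,-5,17)=10, clip(14,-5,17)=14, clip(-4,-5,17)=-4 -> [-5, -5, -5, 10, 14, -4]
Stage 6 (ABS): |-5|=5, |-5|=5, |-5|=5, |10|=10, |14|=14, |-4|=4 -> [5, 5, 5, 10, 14, 4]
Output sum: 43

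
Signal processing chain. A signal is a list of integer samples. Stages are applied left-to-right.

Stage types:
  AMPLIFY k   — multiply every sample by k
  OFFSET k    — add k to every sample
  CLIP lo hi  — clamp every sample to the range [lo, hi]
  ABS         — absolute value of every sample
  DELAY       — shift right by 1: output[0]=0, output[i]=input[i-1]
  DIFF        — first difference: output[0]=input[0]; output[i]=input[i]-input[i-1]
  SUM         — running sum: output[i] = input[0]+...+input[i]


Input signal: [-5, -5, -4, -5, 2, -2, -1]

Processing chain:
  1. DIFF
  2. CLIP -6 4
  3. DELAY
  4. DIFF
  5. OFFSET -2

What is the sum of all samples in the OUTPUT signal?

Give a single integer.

Answer: -18

Derivation:
Input: [-5, -5, -4, -5, 2, -2, -1]
Stage 1 (DIFF): s[0]=-5, -5--5=0, -4--5=1, -5--4=-1, 2--5=7, -2-2=-4, -1--2=1 -> [-5, 0, 1, -1, 7, -4, 1]
Stage 2 (CLIP -6 4): clip(-5,-6,4)=-5, clip(0,-6,4)=0, clip(1,-6,4)=1, clip(-1,-6,4)=-1, clip(7,-6,4)=4, clip(-4,-6,4)=-4, clip(1,-6,4)=1 -> [-5, 0, 1, -1, 4, -4, 1]
Stage 3 (DELAY): [0, -5, 0, 1, -1, 4, -4] = [0, -5, 0, 1, -1, 4, -4] -> [0, -5, 0, 1, -1, 4, -4]
Stage 4 (DIFF): s[0]=0, -5-0=-5, 0--5=5, 1-0=1, -1-1=-2, 4--1=5, -4-4=-8 -> [0, -5, 5, 1, -2, 5, -8]
Stage 5 (OFFSET -2): 0+-2=-2, -5+-2=-7, 5+-2=3, 1+-2=-1, -2+-2=-4, 5+-2=3, -8+-2=-10 -> [-2, -7, 3, -1, -4, 3, -10]
Output sum: -18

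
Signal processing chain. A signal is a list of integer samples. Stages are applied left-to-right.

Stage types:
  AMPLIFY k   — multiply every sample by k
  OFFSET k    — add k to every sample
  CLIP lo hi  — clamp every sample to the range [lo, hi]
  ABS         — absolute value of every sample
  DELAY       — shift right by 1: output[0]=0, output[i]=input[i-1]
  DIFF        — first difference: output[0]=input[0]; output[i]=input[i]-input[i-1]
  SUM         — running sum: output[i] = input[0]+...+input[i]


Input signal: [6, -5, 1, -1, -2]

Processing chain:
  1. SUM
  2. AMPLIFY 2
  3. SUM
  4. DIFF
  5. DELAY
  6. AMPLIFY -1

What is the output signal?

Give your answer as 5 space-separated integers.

Input: [6, -5, 1, -1, -2]
Stage 1 (SUM): sum[0..0]=6, sum[0..1]=1, sum[0..2]=2, sum[0..3]=1, sum[0..4]=-1 -> [6, 1, 2, 1, -1]
Stage 2 (AMPLIFY 2): 6*2=12, 1*2=2, 2*2=4, 1*2=2, -1*2=-2 -> [12, 2, 4, 2, -2]
Stage 3 (SUM): sum[0..0]=12, sum[0..1]=14, sum[0..2]=18, sum[0..3]=20, sum[0..4]=18 -> [12, 14, 18, 20, 18]
Stage 4 (DIFF): s[0]=12, 14-12=2, 18-14=4, 20-18=2, 18-20=-2 -> [12, 2, 4, 2, -2]
Stage 5 (DELAY): [0, 12, 2, 4, 2] = [0, 12, 2, 4, 2] -> [0, 12, 2, 4, 2]
Stage 6 (AMPLIFY -1): 0*-1=0, 12*-1=-12, 2*-1=-2, 4*-1=-4, 2*-1=-2 -> [0, -12, -2, -4, -2]

Answer: 0 -12 -2 -4 -2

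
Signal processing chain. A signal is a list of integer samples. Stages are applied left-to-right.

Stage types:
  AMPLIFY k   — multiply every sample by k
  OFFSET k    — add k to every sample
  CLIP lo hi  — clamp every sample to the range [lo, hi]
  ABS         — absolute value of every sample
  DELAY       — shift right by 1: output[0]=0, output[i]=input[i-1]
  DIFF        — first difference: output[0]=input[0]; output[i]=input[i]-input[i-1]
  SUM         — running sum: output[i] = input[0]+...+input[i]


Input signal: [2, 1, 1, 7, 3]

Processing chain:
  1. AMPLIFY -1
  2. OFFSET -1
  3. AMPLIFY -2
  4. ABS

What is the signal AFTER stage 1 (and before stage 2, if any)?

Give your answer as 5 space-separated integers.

Answer: -2 -1 -1 -7 -3

Derivation:
Input: [2, 1, 1, 7, 3]
Stage 1 (AMPLIFY -1): 2*-1=-2, 1*-1=-1, 1*-1=-1, 7*-1=-7, 3*-1=-3 -> [-2, -1, -1, -7, -3]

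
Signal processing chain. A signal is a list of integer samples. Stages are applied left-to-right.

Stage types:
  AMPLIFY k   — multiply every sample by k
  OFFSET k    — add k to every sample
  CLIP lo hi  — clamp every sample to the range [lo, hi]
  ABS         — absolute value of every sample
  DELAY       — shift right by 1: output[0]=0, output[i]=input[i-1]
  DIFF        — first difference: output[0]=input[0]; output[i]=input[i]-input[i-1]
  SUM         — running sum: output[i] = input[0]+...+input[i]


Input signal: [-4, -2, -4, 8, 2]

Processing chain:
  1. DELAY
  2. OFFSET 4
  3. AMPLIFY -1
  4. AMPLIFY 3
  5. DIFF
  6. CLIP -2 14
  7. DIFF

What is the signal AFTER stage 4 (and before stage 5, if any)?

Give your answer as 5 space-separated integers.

Input: [-4, -2, -4, 8, 2]
Stage 1 (DELAY): [0, -4, -2, -4, 8] = [0, -4, -2, -4, 8] -> [0, -4, -2, -4, 8]
Stage 2 (OFFSET 4): 0+4=4, -4+4=0, -2+4=2, -4+4=0, 8+4=12 -> [4, 0, 2, 0, 12]
Stage 3 (AMPLIFY -1): 4*-1=-4, 0*-1=0, 2*-1=-2, 0*-1=0, 12*-1=-12 -> [-4, 0, -2, 0, -12]
Stage 4 (AMPLIFY 3): -4*3=-12, 0*3=0, -2*3=-6, 0*3=0, -12*3=-36 -> [-12, 0, -6, 0, -36]

Answer: -12 0 -6 0 -36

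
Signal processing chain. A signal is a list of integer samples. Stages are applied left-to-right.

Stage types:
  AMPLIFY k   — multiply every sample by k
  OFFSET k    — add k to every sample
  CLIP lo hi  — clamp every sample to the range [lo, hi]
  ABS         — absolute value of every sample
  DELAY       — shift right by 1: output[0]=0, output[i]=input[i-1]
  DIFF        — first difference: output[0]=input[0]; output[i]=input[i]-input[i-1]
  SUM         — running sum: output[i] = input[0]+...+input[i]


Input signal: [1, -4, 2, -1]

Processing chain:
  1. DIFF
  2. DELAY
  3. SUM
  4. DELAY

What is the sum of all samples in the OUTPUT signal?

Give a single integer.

Answer: -3

Derivation:
Input: [1, -4, 2, -1]
Stage 1 (DIFF): s[0]=1, -4-1=-5, 2--4=6, -1-2=-3 -> [1, -5, 6, -3]
Stage 2 (DELAY): [0, 1, -5, 6] = [0, 1, -5, 6] -> [0, 1, -5, 6]
Stage 3 (SUM): sum[0..0]=0, sum[0..1]=1, sum[0..2]=-4, sum[0..3]=2 -> [0, 1, -4, 2]
Stage 4 (DELAY): [0, 0, 1, -4] = [0, 0, 1, -4] -> [0, 0, 1, -4]
Output sum: -3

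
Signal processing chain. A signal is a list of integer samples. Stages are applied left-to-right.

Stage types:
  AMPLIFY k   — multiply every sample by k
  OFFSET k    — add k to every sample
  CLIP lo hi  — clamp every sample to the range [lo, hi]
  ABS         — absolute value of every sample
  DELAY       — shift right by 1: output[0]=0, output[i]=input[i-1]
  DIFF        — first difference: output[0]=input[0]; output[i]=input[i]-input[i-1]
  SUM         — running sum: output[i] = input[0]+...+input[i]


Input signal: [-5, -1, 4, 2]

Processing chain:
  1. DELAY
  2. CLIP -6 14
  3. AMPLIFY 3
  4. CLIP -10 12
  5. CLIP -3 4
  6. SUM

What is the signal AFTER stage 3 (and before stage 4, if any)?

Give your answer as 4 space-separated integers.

Input: [-5, -1, 4, 2]
Stage 1 (DELAY): [0, -5, -1, 4] = [0, -5, -1, 4] -> [0, -5, -1, 4]
Stage 2 (CLIP -6 14): clip(0,-6,14)=0, clip(-5,-6,14)=-5, clip(-1,-6,14)=-1, clip(4,-6,14)=4 -> [0, -5, -1, 4]
Stage 3 (AMPLIFY 3): 0*3=0, -5*3=-15, -1*3=-3, 4*3=12 -> [0, -15, -3, 12]

Answer: 0 -15 -3 12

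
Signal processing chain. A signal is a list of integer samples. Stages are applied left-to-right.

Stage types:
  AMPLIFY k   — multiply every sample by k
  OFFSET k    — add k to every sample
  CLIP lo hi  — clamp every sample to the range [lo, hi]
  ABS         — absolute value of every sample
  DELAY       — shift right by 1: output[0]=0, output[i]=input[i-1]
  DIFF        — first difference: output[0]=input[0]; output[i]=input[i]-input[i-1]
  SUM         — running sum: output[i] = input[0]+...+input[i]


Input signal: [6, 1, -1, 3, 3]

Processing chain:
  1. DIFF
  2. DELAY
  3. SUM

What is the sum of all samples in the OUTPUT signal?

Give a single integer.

Input: [6, 1, -1, 3, 3]
Stage 1 (DIFF): s[0]=6, 1-6=-5, -1-1=-2, 3--1=4, 3-3=0 -> [6, -5, -2, 4, 0]
Stage 2 (DELAY): [0, 6, -5, -2, 4] = [0, 6, -5, -2, 4] -> [0, 6, -5, -2, 4]
Stage 3 (SUM): sum[0..0]=0, sum[0..1]=6, sum[0..2]=1, sum[0..3]=-1, sum[0..4]=3 -> [0, 6, 1, -1, 3]
Output sum: 9

Answer: 9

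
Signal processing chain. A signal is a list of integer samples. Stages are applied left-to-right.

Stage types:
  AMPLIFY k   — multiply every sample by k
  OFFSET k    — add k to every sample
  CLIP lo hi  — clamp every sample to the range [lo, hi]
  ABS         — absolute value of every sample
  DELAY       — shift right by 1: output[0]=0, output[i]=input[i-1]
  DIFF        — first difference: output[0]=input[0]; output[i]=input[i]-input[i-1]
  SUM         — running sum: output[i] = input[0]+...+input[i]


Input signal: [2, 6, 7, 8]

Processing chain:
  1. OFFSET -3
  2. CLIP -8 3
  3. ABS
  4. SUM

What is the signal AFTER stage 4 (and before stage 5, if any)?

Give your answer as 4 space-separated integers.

Input: [2, 6, 7, 8]
Stage 1 (OFFSET -3): 2+-3=-1, 6+-3=3, 7+-3=4, 8+-3=5 -> [-1, 3, 4, 5]
Stage 2 (CLIP -8 3): clip(-1,-8,3)=-1, clip(3,-8,3)=3, clip(4,-8,3)=3, clip(5,-8,3)=3 -> [-1, 3, 3, 3]
Stage 3 (ABS): |-1|=1, |3|=3, |3|=3, |3|=3 -> [1, 3, 3, 3]
Stage 4 (SUM): sum[0..0]=1, sum[0..1]=4, sum[0..2]=7, sum[0..3]=10 -> [1, 4, 7, 10]

Answer: 1 4 7 10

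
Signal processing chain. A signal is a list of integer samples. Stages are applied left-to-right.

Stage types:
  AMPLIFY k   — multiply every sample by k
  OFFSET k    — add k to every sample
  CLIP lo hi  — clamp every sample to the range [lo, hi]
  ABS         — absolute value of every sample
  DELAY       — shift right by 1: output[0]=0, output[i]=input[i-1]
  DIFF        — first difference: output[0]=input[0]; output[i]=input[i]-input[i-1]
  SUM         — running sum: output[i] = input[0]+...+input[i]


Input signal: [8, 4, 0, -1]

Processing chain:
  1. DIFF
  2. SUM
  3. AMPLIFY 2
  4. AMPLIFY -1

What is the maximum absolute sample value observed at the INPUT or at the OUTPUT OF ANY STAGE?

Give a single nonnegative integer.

Answer: 16

Derivation:
Input: [8, 4, 0, -1] (max |s|=8)
Stage 1 (DIFF): s[0]=8, 4-8=-4, 0-4=-4, -1-0=-1 -> [8, -4, -4, -1] (max |s|=8)
Stage 2 (SUM): sum[0..0]=8, sum[0..1]=4, sum[0..2]=0, sum[0..3]=-1 -> [8, 4, 0, -1] (max |s|=8)
Stage 3 (AMPLIFY 2): 8*2=16, 4*2=8, 0*2=0, -1*2=-2 -> [16, 8, 0, -2] (max |s|=16)
Stage 4 (AMPLIFY -1): 16*-1=-16, 8*-1=-8, 0*-1=0, -2*-1=2 -> [-16, -8, 0, 2] (max |s|=16)
Overall max amplitude: 16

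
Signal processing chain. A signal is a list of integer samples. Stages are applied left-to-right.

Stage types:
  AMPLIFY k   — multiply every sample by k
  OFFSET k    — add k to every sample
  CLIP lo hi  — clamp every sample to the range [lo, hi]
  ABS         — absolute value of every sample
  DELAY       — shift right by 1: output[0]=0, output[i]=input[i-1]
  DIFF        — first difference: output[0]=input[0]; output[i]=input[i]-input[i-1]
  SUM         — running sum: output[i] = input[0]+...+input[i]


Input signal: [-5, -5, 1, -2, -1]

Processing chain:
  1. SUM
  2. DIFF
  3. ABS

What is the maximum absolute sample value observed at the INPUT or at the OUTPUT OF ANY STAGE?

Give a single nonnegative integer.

Input: [-5, -5, 1, -2, -1] (max |s|=5)
Stage 1 (SUM): sum[0..0]=-5, sum[0..1]=-10, sum[0..2]=-9, sum[0..3]=-11, sum[0..4]=-12 -> [-5, -10, -9, -11, -12] (max |s|=12)
Stage 2 (DIFF): s[0]=-5, -10--5=-5, -9--10=1, -11--9=-2, -12--11=-1 -> [-5, -5, 1, -2, -1] (max |s|=5)
Stage 3 (ABS): |-5|=5, |-5|=5, |1|=1, |-2|=2, |-1|=1 -> [5, 5, 1, 2, 1] (max |s|=5)
Overall max amplitude: 12

Answer: 12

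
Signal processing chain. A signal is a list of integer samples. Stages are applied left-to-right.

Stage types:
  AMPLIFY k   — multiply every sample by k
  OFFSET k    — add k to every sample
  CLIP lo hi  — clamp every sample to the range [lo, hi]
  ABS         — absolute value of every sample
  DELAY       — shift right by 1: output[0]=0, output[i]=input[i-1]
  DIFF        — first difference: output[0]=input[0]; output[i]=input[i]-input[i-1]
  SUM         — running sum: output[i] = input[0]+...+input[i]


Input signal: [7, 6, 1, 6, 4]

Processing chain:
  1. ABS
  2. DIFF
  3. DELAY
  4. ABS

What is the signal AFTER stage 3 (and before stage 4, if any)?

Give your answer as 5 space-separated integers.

Answer: 0 7 -1 -5 5

Derivation:
Input: [7, 6, 1, 6, 4]
Stage 1 (ABS): |7|=7, |6|=6, |1|=1, |6|=6, |4|=4 -> [7, 6, 1, 6, 4]
Stage 2 (DIFF): s[0]=7, 6-7=-1, 1-6=-5, 6-1=5, 4-6=-2 -> [7, -1, -5, 5, -2]
Stage 3 (DELAY): [0, 7, -1, -5, 5] = [0, 7, -1, -5, 5] -> [0, 7, -1, -5, 5]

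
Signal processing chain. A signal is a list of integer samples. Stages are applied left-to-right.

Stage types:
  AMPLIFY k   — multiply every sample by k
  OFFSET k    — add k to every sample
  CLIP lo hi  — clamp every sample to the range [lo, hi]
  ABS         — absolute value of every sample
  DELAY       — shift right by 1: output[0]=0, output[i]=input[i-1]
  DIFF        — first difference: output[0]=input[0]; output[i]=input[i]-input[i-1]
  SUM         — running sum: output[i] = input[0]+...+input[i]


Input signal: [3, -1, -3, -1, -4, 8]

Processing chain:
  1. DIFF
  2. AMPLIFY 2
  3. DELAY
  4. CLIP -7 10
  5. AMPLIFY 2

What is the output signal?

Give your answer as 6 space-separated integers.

Answer: 0 12 -14 -8 8 -12

Derivation:
Input: [3, -1, -3, -1, -4, 8]
Stage 1 (DIFF): s[0]=3, -1-3=-4, -3--1=-2, -1--3=2, -4--1=-3, 8--4=12 -> [3, -4, -2, 2, -3, 12]
Stage 2 (AMPLIFY 2): 3*2=6, -4*2=-8, -2*2=-4, 2*2=4, -3*2=-6, 12*2=24 -> [6, -8, -4, 4, -6, 24]
Stage 3 (DELAY): [0, 6, -8, -4, 4, -6] = [0, 6, -8, -4, 4, -6] -> [0, 6, -8, -4, 4, -6]
Stage 4 (CLIP -7 10): clip(0,-7,10)=0, clip(6,-7,10)=6, clip(-8,-7,10)=-7, clip(-4,-7,10)=-4, clip(4,-7,10)=4, clip(-6,-7,10)=-6 -> [0, 6, -7, -4, 4, -6]
Stage 5 (AMPLIFY 2): 0*2=0, 6*2=12, -7*2=-14, -4*2=-8, 4*2=8, -6*2=-12 -> [0, 12, -14, -8, 8, -12]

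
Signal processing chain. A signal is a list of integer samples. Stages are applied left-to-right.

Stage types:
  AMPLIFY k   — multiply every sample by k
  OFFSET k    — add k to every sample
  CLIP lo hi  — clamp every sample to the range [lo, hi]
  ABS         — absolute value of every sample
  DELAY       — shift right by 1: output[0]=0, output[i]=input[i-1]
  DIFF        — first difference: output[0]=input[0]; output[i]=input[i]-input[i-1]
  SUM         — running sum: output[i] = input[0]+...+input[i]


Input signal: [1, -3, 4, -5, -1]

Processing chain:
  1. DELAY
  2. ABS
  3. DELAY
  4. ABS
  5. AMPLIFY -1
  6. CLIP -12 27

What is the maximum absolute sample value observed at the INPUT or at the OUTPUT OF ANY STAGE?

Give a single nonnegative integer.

Answer: 5

Derivation:
Input: [1, -3, 4, -5, -1] (max |s|=5)
Stage 1 (DELAY): [0, 1, -3, 4, -5] = [0, 1, -3, 4, -5] -> [0, 1, -3, 4, -5] (max |s|=5)
Stage 2 (ABS): |0|=0, |1|=1, |-3|=3, |4|=4, |-5|=5 -> [0, 1, 3, 4, 5] (max |s|=5)
Stage 3 (DELAY): [0, 0, 1, 3, 4] = [0, 0, 1, 3, 4] -> [0, 0, 1, 3, 4] (max |s|=4)
Stage 4 (ABS): |0|=0, |0|=0, |1|=1, |3|=3, |4|=4 -> [0, 0, 1, 3, 4] (max |s|=4)
Stage 5 (AMPLIFY -1): 0*-1=0, 0*-1=0, 1*-1=-1, 3*-1=-3, 4*-1=-4 -> [0, 0, -1, -3, -4] (max |s|=4)
Stage 6 (CLIP -12 27): clip(0,-12,27)=0, clip(0,-12,27)=0, clip(-1,-12,27)=-1, clip(-3,-12,27)=-3, clip(-4,-12,27)=-4 -> [0, 0, -1, -3, -4] (max |s|=4)
Overall max amplitude: 5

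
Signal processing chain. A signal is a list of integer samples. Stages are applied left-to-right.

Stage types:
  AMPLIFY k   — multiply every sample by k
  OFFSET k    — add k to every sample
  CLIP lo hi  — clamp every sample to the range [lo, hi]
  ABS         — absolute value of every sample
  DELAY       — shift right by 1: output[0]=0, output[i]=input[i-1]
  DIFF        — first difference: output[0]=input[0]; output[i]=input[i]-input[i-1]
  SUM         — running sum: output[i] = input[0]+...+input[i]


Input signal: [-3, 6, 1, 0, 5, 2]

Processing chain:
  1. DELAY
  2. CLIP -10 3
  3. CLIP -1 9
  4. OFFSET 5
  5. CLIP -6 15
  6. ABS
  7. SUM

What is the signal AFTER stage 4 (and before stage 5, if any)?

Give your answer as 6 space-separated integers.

Input: [-3, 6, 1, 0, 5, 2]
Stage 1 (DELAY): [0, -3, 6, 1, 0, 5] = [0, -3, 6, 1, 0, 5] -> [0, -3, 6, 1, 0, 5]
Stage 2 (CLIP -10 3): clip(0,-10,3)=0, clip(-3,-10,3)=-3, clip(6,-10,3)=3, clip(1,-10,3)=1, clip(0,-10,3)=0, clip(5,-10,3)=3 -> [0, -3, 3, 1, 0, 3]
Stage 3 (CLIP -1 9): clip(0,-1,9)=0, clip(-3,-1,9)=-1, clip(3,-1,9)=3, clip(1,-1,9)=1, clip(0,-1,9)=0, clip(3,-1,9)=3 -> [0, -1, 3, 1, 0, 3]
Stage 4 (OFFSET 5): 0+5=5, -1+5=4, 3+5=8, 1+5=6, 0+5=5, 3+5=8 -> [5, 4, 8, 6, 5, 8]

Answer: 5 4 8 6 5 8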